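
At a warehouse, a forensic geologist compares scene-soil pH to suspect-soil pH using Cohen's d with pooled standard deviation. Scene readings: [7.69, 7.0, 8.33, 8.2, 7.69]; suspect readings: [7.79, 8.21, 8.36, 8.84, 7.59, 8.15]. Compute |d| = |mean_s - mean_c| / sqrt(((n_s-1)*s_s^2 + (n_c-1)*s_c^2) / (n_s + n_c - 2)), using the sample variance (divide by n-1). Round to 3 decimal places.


Pooled-variance Cohen's d for soil pH comparison:
Scene mean = 38.91 / 5 = 7.782
Suspect mean = 48.94 / 6 = 8.156667
Scene sample variance s_s^2 = 0.27587
Suspect sample variance s_c^2 = 0.193347
Pooled variance = ((n_s-1)*s_s^2 + (n_c-1)*s_c^2) / (n_s + n_c - 2) = 0.230024
Pooled SD = sqrt(0.230024) = 0.479608
Mean difference = -0.374667
|d| = |-0.374667| / 0.479608 = 0.781

0.781


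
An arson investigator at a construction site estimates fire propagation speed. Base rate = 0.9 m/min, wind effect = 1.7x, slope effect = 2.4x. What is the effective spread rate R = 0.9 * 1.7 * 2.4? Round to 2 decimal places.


Fire spread rate calculation:
R = R0 * wind_factor * slope_factor
= 0.9 * 1.7 * 2.4
= 1.53 * 2.4
= 3.67 m/min

3.67


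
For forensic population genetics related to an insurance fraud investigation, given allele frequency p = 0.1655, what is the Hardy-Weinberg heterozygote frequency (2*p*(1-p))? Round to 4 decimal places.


Hardy-Weinberg heterozygote frequency:
q = 1 - p = 1 - 0.1655 = 0.8345
2pq = 2 * 0.1655 * 0.8345 = 0.2762

0.2762


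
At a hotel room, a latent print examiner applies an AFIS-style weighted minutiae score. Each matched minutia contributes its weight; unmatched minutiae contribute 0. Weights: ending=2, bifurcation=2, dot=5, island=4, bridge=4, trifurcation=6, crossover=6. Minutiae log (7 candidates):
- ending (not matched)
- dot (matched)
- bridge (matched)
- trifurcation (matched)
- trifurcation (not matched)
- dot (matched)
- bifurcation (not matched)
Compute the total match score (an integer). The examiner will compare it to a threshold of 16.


Weighted minutiae match score:
  ending: not matched, +0
  dot: matched, +5 (running total 5)
  bridge: matched, +4 (running total 9)
  trifurcation: matched, +6 (running total 15)
  trifurcation: not matched, +0
  dot: matched, +5 (running total 20)
  bifurcation: not matched, +0
Total score = 20
Threshold = 16; verdict = identification

20


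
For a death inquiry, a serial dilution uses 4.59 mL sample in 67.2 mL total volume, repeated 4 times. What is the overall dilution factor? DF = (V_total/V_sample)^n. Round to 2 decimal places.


Dilution factor calculation:
Single dilution = V_total / V_sample = 67.2 / 4.59 ≈ 14.640523
Number of dilutions = 4
Total DF = (67.2 / 4.59)^4 (full precision, rounded at the end) = 45943.74

45943.74


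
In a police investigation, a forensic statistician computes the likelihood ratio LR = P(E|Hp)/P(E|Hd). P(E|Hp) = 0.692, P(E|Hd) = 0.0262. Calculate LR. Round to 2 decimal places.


Likelihood ratio calculation:
LR = P(E|Hp) / P(E|Hd)
LR = 0.692 / 0.0262
LR = 26.41

26.41


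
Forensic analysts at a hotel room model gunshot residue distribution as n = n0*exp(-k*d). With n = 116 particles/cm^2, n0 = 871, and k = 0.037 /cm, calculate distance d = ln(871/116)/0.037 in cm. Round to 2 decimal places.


GSR distance calculation:
n0/n = 871 / 116 = 7.508621
ln(n0/n) = 2.016052
d = 2.016052 / 0.037 = 54.49 cm

54.49


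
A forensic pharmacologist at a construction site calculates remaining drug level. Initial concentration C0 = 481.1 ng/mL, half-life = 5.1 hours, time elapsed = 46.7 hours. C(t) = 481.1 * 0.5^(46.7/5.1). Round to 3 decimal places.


Drug concentration decay:
Number of half-lives = t / t_half = 46.7 / 5.1 = 9.156863
Decay factor = 0.5^9.156863 = 0.0017519
C(t) = 481.1 * 0.0017519 = 0.843 ng/mL

0.843


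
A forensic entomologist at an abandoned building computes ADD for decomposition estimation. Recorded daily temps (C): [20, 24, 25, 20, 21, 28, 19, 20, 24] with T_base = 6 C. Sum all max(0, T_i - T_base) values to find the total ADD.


Computing ADD day by day:
Day 1: max(0, 20 - 6) = 14
Day 2: max(0, 24 - 6) = 18
Day 3: max(0, 25 - 6) = 19
Day 4: max(0, 20 - 6) = 14
Day 5: max(0, 21 - 6) = 15
Day 6: max(0, 28 - 6) = 22
Day 7: max(0, 19 - 6) = 13
Day 8: max(0, 20 - 6) = 14
Day 9: max(0, 24 - 6) = 18
Total ADD = 147

147


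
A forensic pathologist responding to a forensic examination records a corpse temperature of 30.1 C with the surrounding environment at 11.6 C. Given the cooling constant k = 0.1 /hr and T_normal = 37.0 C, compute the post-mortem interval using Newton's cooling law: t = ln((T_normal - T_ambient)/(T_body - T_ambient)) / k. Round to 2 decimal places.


Using Newton's law of cooling:
t = ln((T_normal - T_ambient) / (T_body - T_ambient)) / k
T_normal - T_ambient = 25.4
T_body - T_ambient = 18.5
Ratio = 1.372973
ln(ratio) = 0.316978
t = 0.316978 / 0.1 = 3.17 hours

3.17


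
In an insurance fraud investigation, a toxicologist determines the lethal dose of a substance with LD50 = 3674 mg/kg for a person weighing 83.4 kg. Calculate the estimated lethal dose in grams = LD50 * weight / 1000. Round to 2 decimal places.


Lethal dose calculation:
Lethal dose = LD50 * body_weight / 1000
= 3674 * 83.4 / 1000
= 306411.6 / 1000
= 306.41 g

306.41


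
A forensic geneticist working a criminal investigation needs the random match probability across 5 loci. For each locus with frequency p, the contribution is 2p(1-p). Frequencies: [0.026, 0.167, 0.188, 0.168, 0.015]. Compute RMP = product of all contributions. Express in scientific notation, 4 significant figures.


Computing RMP for 5 loci:
Locus 1: 2 * 0.026 * 0.974 = 0.050648
Locus 2: 2 * 0.167 * 0.833 = 0.278222
Locus 3: 2 * 0.188 * 0.812 = 0.305312
Locus 4: 2 * 0.168 * 0.832 = 0.279552
Locus 5: 2 * 0.015 * 0.985 = 0.02955
RMP = 3.554e-05

3.554e-05


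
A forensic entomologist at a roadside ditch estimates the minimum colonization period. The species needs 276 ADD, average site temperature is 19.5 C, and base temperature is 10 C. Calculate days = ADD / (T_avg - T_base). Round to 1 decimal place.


Insect development time:
Effective temperature = avg_temp - T_base = 19.5 - 10 = 9.5 C
Days = ADD / effective_temp = 276 / 9.5 = 29.1 days

29.1


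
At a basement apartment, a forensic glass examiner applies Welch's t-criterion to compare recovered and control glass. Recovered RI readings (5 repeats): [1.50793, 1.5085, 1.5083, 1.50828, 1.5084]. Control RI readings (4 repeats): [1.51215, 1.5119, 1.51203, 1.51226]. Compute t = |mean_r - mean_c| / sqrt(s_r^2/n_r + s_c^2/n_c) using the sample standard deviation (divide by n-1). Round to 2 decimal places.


Welch's t-criterion for glass RI comparison:
Recovered mean = sum / n_r = 7.54141 / 5 = 1.508282
Control mean = sum / n_c = 6.04834 / 4 = 1.512085
Recovered sample variance s_r^2 = 4.642e-08
Control sample variance s_c^2 = 2.40333e-08
Welch SE (unpooled) = sqrt(s_r^2/n_r + s_c^2/n_c) = sqrt(9.284e-09 + 6.00833e-09) = sqrt(1.52923e-08) = 0.000123662
|mean_r - mean_c| = 0.003803
t = 0.003803 / 0.000123662 = 30.75

30.75


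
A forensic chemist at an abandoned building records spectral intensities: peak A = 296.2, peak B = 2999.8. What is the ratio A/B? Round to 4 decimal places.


Spectral peak ratio:
Peak A = 296.2 counts
Peak B = 2999.8 counts
Ratio = 296.2 / 2999.8 = 0.0987

0.0987


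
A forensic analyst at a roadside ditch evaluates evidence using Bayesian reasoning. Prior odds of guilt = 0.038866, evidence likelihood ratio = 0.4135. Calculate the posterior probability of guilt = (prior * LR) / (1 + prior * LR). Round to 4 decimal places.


Bayesian evidence evaluation:
Posterior odds = prior_odds * LR = 0.038866 * 0.4135 = 0.01607109
Posterior probability = posterior_odds / (1 + posterior_odds)
= 0.01607109 / (1 + 0.01607109)
= 0.01607109 / 1.01607109
= 0.0158

0.0158


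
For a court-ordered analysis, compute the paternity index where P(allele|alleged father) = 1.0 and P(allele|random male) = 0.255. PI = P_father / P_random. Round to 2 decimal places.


Paternity Index calculation:
PI = P(allele|father) / P(allele|random)
PI = 1.0 / 0.255
PI = 3.92

3.92


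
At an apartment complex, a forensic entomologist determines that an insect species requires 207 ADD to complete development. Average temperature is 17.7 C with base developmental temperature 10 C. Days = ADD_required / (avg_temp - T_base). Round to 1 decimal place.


Insect development time:
Effective temperature = avg_temp - T_base = 17.7 - 10 = 7.7 C
Days = ADD / effective_temp = 207 / 7.7 = 26.9 days

26.9


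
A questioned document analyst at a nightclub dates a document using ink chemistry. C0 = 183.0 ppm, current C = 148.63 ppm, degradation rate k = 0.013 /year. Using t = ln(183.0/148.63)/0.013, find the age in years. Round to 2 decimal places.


Document age estimation:
C0/C = 183.0 / 148.63 = 1.231245
ln(C0/C) = 0.208026
t = 0.208026 / 0.013 = 16.00 years

16.00


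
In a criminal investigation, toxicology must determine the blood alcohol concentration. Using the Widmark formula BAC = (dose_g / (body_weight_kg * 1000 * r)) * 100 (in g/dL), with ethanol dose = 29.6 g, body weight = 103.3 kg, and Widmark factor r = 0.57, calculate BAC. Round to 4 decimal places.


Applying the Widmark formula:
BAC = (dose_g / (body_wt * 1000 * r)) * 100
Denominator = 103.3 * 1000 * 0.57 = 58881
BAC = (29.6 / 58881) * 100
BAC = 0.0503 g/dL

0.0503


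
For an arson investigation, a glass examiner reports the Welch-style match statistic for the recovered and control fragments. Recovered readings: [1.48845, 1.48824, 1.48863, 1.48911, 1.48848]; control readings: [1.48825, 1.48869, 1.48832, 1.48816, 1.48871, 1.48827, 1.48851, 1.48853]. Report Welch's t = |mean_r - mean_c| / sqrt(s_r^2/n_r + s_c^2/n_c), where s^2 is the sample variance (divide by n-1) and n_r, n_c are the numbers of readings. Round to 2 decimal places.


Welch's t-criterion for glass RI comparison:
Recovered mean = sum / n_r = 7.44291 / 5 = 1.488582
Control mean = sum / n_c = 11.90744 / 8 = 1.48843
Recovered sample variance s_r^2 = 1.0647e-07
Control sample variance s_c^2 = 4.36286e-08
Welch SE (unpooled) = sqrt(s_r^2/n_r + s_c^2/n_c) = sqrt(2.1294e-08 + 5.45357e-09) = sqrt(2.67476e-08) = 0.000163547
|mean_r - mean_c| = 0.000152
t = 0.000152 / 0.000163547 = 0.93

0.93


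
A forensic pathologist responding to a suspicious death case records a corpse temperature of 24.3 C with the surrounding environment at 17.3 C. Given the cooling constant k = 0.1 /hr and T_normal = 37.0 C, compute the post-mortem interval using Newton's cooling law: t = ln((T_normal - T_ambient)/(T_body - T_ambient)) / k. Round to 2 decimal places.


Using Newton's law of cooling:
t = ln((T_normal - T_ambient) / (T_body - T_ambient)) / k
T_normal - T_ambient = 19.7
T_body - T_ambient = 7.0
Ratio = 2.814286
ln(ratio) = 1.034709
t = 1.034709 / 0.1 = 10.35 hours

10.35


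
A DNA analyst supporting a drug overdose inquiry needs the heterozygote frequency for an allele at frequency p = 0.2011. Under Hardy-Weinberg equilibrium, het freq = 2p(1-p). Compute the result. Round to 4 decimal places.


Hardy-Weinberg heterozygote frequency:
q = 1 - p = 1 - 0.2011 = 0.7989
2pq = 2 * 0.2011 * 0.7989 = 0.3213

0.3213


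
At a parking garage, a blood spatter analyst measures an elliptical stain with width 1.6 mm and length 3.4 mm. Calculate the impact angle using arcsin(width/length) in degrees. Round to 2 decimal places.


Blood spatter impact angle calculation:
width / length = 1.6 / 3.4 = 0.470588
angle = arcsin(0.470588)
angle = 28.07 degrees

28.07


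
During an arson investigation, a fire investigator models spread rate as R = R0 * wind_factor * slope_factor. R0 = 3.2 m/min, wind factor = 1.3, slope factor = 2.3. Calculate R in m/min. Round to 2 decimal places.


Fire spread rate calculation:
R = R0 * wind_factor * slope_factor
= 3.2 * 1.3 * 2.3
= 4.16 * 2.3
= 9.57 m/min

9.57


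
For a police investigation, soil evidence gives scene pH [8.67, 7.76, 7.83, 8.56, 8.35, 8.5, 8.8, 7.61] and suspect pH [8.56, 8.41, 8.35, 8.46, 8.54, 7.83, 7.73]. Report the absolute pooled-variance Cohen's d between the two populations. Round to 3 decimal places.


Pooled-variance Cohen's d for soil pH comparison:
Scene mean = 66.08 / 8 = 8.26
Suspect mean = 57.88 / 7 = 8.268571
Scene sample variance s_s^2 = 0.2104
Suspect sample variance s_c^2 = 0.117381
Pooled variance = ((n_s-1)*s_s^2 + (n_c-1)*s_c^2) / (n_s + n_c - 2) = 0.167468
Pooled SD = sqrt(0.167468) = 0.409229
Mean difference = -0.008571
|d| = |-0.008571| / 0.409229 = 0.021

0.021


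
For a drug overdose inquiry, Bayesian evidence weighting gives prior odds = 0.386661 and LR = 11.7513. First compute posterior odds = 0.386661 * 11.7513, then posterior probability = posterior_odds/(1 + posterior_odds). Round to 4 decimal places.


Bayesian evidence evaluation:
Posterior odds = prior_odds * LR = 0.386661 * 11.7513 = 4.543769
Posterior probability = posterior_odds / (1 + posterior_odds)
= 4.543769 / (1 + 4.543769)
= 4.543769 / 5.543769
= 0.8196

0.8196


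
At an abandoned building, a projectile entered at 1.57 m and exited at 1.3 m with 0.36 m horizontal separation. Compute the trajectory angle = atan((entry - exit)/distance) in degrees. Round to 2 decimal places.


Bullet trajectory angle:
Height difference = 1.57 - 1.3 = 0.27 m
angle = atan(0.27 / 0.36)
angle = atan(0.75)
angle = 36.87 degrees

36.87


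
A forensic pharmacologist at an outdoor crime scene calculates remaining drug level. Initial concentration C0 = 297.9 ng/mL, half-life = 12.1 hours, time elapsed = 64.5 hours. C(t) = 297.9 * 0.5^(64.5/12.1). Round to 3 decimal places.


Drug concentration decay:
Number of half-lives = t / t_half = 64.5 / 12.1 = 5.330579
Decay factor = 0.5^5.330579 = 0.02485054
C(t) = 297.9 * 0.02485054 = 7.403 ng/mL

7.403


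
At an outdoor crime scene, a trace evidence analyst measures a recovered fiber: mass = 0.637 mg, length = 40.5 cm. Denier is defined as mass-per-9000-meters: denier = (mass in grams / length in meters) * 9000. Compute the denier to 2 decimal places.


Denier calculation:
Mass in grams = 0.637 mg / 1000 = 0.000637 g
Length in meters = 40.5 cm / 100 = 0.405 m
Linear density = mass / length = 0.000637 / 0.405 = 0.00157284 g/m
Denier = (g/m) * 9000 = 0.00157284 * 9000 = 14.16

14.16


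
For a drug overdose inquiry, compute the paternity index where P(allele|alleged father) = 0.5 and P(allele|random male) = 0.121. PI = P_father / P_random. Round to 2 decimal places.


Paternity Index calculation:
PI = P(allele|father) / P(allele|random)
PI = 0.5 / 0.121
PI = 4.13

4.13


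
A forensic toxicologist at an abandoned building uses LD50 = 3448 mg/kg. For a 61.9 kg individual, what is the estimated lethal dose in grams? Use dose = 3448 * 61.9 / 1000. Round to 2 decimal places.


Lethal dose calculation:
Lethal dose = LD50 * body_weight / 1000
= 3448 * 61.9 / 1000
= 213431.2 / 1000
= 213.43 g

213.43


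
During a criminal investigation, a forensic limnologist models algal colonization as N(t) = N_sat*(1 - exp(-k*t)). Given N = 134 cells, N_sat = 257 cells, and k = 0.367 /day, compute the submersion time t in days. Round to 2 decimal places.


PMSI from diatom colonization curve:
N / N_sat = 134 / 257 = 0.521401
1 - N/N_sat = 0.478599
ln(1 - N/N_sat) = -0.736892
t = -ln(1 - N/N_sat) / k = -(-0.736892) / 0.367 = 2.01 days

2.01


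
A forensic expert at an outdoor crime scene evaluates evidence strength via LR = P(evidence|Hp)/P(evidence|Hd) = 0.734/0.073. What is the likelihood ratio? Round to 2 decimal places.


Likelihood ratio calculation:
LR = P(E|Hp) / P(E|Hd)
LR = 0.734 / 0.073
LR = 10.05

10.05


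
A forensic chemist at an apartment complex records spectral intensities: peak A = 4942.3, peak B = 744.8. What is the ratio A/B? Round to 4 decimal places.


Spectral peak ratio:
Peak A = 4942.3 counts
Peak B = 744.8 counts
Ratio = 4942.3 / 744.8 = 6.6357

6.6357


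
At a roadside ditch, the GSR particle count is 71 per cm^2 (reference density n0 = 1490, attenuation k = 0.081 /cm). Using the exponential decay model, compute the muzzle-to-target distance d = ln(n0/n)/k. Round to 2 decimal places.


GSR distance calculation:
n0/n = 1490 / 71 = 20.985915
ln(n0/n) = 3.043851
d = 3.043851 / 0.081 = 37.58 cm

37.58


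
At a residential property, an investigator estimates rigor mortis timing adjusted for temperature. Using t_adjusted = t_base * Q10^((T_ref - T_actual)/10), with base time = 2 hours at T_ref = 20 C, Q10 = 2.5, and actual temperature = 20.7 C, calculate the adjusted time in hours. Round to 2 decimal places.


Rigor mortis time adjustment:
Exponent = (T_ref - T_actual) / 10 = (20 - 20.7) / 10 = -0.07
Q10 factor = 2.5^-0.07 = 0.93787
t_adjusted = 2 * 0.93787 = 1.88 hours

1.88


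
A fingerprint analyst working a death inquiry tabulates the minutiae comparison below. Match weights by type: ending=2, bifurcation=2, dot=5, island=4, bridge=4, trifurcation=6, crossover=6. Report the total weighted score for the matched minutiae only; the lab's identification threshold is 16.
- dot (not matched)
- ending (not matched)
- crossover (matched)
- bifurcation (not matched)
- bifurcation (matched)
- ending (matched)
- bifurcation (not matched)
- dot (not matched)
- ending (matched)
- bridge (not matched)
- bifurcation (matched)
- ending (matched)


Weighted minutiae match score:
  dot: not matched, +0
  ending: not matched, +0
  crossover: matched, +6 (running total 6)
  bifurcation: not matched, +0
  bifurcation: matched, +2 (running total 8)
  ending: matched, +2 (running total 10)
  bifurcation: not matched, +0
  dot: not matched, +0
  ending: matched, +2 (running total 12)
  bridge: not matched, +0
  bifurcation: matched, +2 (running total 14)
  ending: matched, +2 (running total 16)
Total score = 16
Threshold = 16; verdict = identification

16


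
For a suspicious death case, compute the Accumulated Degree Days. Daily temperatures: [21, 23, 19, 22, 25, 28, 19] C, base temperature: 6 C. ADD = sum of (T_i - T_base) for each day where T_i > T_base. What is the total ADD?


Computing ADD day by day:
Day 1: max(0, 21 - 6) = 15
Day 2: max(0, 23 - 6) = 17
Day 3: max(0, 19 - 6) = 13
Day 4: max(0, 22 - 6) = 16
Day 5: max(0, 25 - 6) = 19
Day 6: max(0, 28 - 6) = 22
Day 7: max(0, 19 - 6) = 13
Total ADD = 115

115


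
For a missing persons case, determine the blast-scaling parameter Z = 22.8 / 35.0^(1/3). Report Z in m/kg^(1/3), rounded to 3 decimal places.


Scaled distance calculation:
W^(1/3) = 35.0^(1/3) = 3.271066
Z = R / W^(1/3) = 22.8 / 3.271066
Z = 6.970 m/kg^(1/3)

6.970


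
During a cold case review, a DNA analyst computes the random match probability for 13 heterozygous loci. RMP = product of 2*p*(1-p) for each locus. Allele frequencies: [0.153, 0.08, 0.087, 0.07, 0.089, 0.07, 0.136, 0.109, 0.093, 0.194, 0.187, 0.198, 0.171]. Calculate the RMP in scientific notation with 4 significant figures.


Computing RMP for 13 loci:
Locus 1: 2 * 0.153 * 0.847 = 0.259182
Locus 2: 2 * 0.08 * 0.92 = 0.1472
Locus 3: 2 * 0.087 * 0.913 = 0.158862
Locus 4: 2 * 0.07 * 0.93 = 0.1302
Locus 5: 2 * 0.089 * 0.911 = 0.162158
Locus 6: 2 * 0.07 * 0.93 = 0.1302
Locus 7: 2 * 0.136 * 0.864 = 0.235008
Locus 8: 2 * 0.109 * 0.891 = 0.194238
Locus 9: 2 * 0.093 * 0.907 = 0.168702
Locus 10: 2 * 0.194 * 0.806 = 0.312728
Locus 11: 2 * 0.187 * 0.813 = 0.304062
Locus 12: 2 * 0.198 * 0.802 = 0.317592
Locus 13: 2 * 0.171 * 0.829 = 0.283518
RMP = 1.099e-09

1.099e-09


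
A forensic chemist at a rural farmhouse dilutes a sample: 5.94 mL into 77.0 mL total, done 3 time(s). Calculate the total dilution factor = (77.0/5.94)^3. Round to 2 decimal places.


Dilution factor calculation:
Single dilution = V_total / V_sample = 77.0 / 5.94 ≈ 12.962963
Number of dilutions = 3
Total DF = (77.0 / 5.94)^3 (full precision, rounded at the end) = 2178.28

2178.28


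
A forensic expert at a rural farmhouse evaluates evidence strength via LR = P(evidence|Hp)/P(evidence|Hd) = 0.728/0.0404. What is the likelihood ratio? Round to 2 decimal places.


Likelihood ratio calculation:
LR = P(E|Hp) / P(E|Hd)
LR = 0.728 / 0.0404
LR = 18.02

18.02


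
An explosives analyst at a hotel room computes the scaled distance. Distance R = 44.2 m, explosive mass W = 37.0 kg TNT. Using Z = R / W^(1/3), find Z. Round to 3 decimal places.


Scaled distance calculation:
W^(1/3) = 37.0^(1/3) = 3.332222
Z = R / W^(1/3) = 44.2 / 3.332222
Z = 13.264 m/kg^(1/3)

13.264


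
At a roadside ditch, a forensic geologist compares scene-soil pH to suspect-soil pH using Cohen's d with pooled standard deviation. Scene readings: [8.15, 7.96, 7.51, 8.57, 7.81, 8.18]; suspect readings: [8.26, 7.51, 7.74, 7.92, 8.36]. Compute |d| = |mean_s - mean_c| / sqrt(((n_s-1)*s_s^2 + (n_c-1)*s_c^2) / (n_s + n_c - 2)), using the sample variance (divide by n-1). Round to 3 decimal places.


Pooled-variance Cohen's d for soil pH comparison:
Scene mean = 48.18 / 6 = 8.03
Suspect mean = 39.79 / 5 = 7.958
Scene sample variance s_s^2 = 0.13044
Suspect sample variance s_c^2 = 0.12562
Pooled variance = ((n_s-1)*s_s^2 + (n_c-1)*s_c^2) / (n_s + n_c - 2) = 0.128298
Pooled SD = sqrt(0.128298) = 0.358187
Mean difference = 0.072
|d| = |0.072| / 0.358187 = 0.201

0.201


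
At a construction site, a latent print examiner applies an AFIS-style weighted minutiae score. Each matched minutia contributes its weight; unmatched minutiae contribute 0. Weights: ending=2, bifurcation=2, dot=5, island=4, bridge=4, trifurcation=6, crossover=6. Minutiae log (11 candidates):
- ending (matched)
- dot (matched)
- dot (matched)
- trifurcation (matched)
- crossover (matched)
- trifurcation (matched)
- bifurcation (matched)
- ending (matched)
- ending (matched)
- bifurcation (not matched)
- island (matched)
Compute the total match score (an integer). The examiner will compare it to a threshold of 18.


Weighted minutiae match score:
  ending: matched, +2 (running total 2)
  dot: matched, +5 (running total 7)
  dot: matched, +5 (running total 12)
  trifurcation: matched, +6 (running total 18)
  crossover: matched, +6 (running total 24)
  trifurcation: matched, +6 (running total 30)
  bifurcation: matched, +2 (running total 32)
  ending: matched, +2 (running total 34)
  ending: matched, +2 (running total 36)
  bifurcation: not matched, +0
  island: matched, +4 (running total 40)
Total score = 40
Threshold = 18; verdict = identification

40


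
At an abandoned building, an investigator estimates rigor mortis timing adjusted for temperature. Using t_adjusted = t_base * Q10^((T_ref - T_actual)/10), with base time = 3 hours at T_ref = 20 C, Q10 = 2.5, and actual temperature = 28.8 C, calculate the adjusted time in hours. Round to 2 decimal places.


Rigor mortis time adjustment:
Exponent = (T_ref - T_actual) / 10 = (20 - 28.8) / 10 = -0.88
Q10 factor = 2.5^-0.88 = 0.44649
t_adjusted = 3 * 0.44649 = 1.34 hours

1.34


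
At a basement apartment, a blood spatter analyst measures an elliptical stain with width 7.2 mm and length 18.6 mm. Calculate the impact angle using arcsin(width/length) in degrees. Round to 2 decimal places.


Blood spatter impact angle calculation:
width / length = 7.2 / 18.6 = 0.387097
angle = arcsin(0.387097)
angle = 22.77 degrees

22.77


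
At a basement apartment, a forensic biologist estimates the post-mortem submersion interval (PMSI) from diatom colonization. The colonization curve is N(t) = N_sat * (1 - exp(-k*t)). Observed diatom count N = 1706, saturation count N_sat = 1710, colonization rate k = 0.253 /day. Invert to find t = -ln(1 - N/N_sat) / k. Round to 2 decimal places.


PMSI from diatom colonization curve:
N / N_sat = 1706 / 1710 = 0.997661
1 - N/N_sat = 0.002339
ln(1 - N/N_sat) = -6.058032
t = -ln(1 - N/N_sat) / k = -(-6.058032) / 0.253 = 23.94 days

23.94


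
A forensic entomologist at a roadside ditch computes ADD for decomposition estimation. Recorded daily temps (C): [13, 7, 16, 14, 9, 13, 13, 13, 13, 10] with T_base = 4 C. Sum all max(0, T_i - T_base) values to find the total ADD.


Computing ADD day by day:
Day 1: max(0, 13 - 4) = 9
Day 2: max(0, 7 - 4) = 3
Day 3: max(0, 16 - 4) = 12
Day 4: max(0, 14 - 4) = 10
Day 5: max(0, 9 - 4) = 5
Day 6: max(0, 13 - 4) = 9
Day 7: max(0, 13 - 4) = 9
Day 8: max(0, 13 - 4) = 9
Day 9: max(0, 13 - 4) = 9
Day 10: max(0, 10 - 4) = 6
Total ADD = 81

81


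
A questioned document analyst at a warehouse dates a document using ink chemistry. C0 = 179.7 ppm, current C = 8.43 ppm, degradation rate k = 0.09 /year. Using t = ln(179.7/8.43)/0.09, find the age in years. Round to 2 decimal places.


Document age estimation:
C0/C = 179.7 / 8.43 = 21.316726
ln(C0/C) = 3.059492
t = 3.059492 / 0.09 = 33.99 years

33.99


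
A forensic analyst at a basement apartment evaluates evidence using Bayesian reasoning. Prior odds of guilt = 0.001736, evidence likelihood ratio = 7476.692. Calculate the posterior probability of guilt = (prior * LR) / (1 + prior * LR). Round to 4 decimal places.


Bayesian evidence evaluation:
Posterior odds = prior_odds * LR = 0.001736 * 7476.692 = 12.97954
Posterior probability = posterior_odds / (1 + posterior_odds)
= 12.97954 / (1 + 12.97954)
= 12.97954 / 13.97954
= 0.9285

0.9285


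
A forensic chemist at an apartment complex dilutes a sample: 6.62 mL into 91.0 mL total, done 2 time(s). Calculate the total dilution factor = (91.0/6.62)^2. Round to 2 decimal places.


Dilution factor calculation:
Single dilution = V_total / V_sample = 91.0 / 6.62 ≈ 13.746224
Number of dilutions = 2
Total DF = (91.0 / 6.62)^2 (full precision, rounded at the end) = 188.96

188.96


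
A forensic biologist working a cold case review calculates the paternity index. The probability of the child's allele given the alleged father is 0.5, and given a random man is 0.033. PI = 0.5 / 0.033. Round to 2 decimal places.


Paternity Index calculation:
PI = P(allele|father) / P(allele|random)
PI = 0.5 / 0.033
PI = 15.15

15.15


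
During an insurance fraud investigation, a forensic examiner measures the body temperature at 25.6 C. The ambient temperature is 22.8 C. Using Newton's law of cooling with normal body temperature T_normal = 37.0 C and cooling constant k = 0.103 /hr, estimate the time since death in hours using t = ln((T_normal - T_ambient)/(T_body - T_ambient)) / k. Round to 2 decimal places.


Using Newton's law of cooling:
t = ln((T_normal - T_ambient) / (T_body - T_ambient)) / k
T_normal - T_ambient = 14.2
T_body - T_ambient = 2.8
Ratio = 5.071429
ln(ratio) = 1.623623
t = 1.623623 / 0.103 = 15.76 hours

15.76


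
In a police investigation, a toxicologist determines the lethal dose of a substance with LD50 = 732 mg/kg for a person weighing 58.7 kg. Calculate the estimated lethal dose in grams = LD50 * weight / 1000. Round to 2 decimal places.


Lethal dose calculation:
Lethal dose = LD50 * body_weight / 1000
= 732 * 58.7 / 1000
= 42968.4 / 1000
= 42.97 g

42.97


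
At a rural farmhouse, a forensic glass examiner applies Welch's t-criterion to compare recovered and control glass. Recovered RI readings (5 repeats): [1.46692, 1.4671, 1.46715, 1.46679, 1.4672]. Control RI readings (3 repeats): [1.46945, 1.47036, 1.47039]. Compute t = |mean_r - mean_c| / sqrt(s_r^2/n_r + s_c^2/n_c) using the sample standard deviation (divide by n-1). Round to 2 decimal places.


Welch's t-criterion for glass RI comparison:
Recovered mean = sum / n_r = 7.33516 / 5 = 1.467032
Control mean = sum / n_c = 4.4102 / 3 = 1.4700667
Recovered sample variance s_r^2 = 2.947e-08
Control sample variance s_c^2 = 2.85433e-07
Welch SE (unpooled) = sqrt(s_r^2/n_r + s_c^2/n_c) = sqrt(5.894e-09 + 9.51444e-08) = sqrt(1.01038e-07) = 0.000317865
|mean_r - mean_c| = 0.00303467
t = 0.00303467 / 0.000317865 = 9.55

9.55


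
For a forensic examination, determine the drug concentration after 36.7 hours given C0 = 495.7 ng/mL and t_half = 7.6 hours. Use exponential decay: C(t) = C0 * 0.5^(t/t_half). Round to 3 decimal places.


Drug concentration decay:
Number of half-lives = t / t_half = 36.7 / 7.6 = 4.828947
Decay factor = 0.5^4.828947 = 0.03518375
C(t) = 495.7 * 0.03518375 = 17.441 ng/mL

17.441


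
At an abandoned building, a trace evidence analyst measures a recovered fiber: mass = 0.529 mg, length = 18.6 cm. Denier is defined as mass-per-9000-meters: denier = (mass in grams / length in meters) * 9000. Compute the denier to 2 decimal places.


Denier calculation:
Mass in grams = 0.529 mg / 1000 = 0.000529 g
Length in meters = 18.6 cm / 100 = 0.186 m
Linear density = mass / length = 0.000529 / 0.186 = 0.00284409 g/m
Denier = (g/m) * 9000 = 0.00284409 * 9000 = 25.60

25.60


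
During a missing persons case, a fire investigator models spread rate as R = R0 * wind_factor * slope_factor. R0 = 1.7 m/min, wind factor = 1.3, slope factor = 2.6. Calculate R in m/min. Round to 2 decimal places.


Fire spread rate calculation:
R = R0 * wind_factor * slope_factor
= 1.7 * 1.3 * 2.6
= 2.21 * 2.6
= 5.75 m/min

5.75


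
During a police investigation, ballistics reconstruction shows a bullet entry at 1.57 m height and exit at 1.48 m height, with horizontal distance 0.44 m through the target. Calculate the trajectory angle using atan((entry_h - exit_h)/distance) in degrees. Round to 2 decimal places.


Bullet trajectory angle:
Height difference = 1.57 - 1.48 = 0.09 m
angle = atan(0.09 / 0.44)
angle = atan(0.204545)
angle = 11.56 degrees

11.56


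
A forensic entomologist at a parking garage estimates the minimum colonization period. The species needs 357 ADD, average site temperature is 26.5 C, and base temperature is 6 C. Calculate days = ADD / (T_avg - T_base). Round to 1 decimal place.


Insect development time:
Effective temperature = avg_temp - T_base = 26.5 - 6 = 20.5 C
Days = ADD / effective_temp = 357 / 20.5 = 17.4 days

17.4


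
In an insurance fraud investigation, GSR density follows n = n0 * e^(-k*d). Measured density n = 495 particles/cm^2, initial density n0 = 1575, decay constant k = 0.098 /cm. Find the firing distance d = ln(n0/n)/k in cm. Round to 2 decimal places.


GSR distance calculation:
n0/n = 1575 / 495 = 3.181818
ln(n0/n) = 1.157453
d = 1.157453 / 0.098 = 11.81 cm

11.81


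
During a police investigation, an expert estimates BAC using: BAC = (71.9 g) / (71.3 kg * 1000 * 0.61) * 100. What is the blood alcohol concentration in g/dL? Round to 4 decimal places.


Applying the Widmark formula:
BAC = (dose_g / (body_wt * 1000 * r)) * 100
Denominator = 71.3 * 1000 * 0.61 = 43493
BAC = (71.9 / 43493) * 100
BAC = 0.1653 g/dL

0.1653


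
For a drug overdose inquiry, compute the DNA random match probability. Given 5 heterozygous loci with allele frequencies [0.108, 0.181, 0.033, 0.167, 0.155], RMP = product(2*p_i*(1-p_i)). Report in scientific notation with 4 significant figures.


Computing RMP for 5 loci:
Locus 1: 2 * 0.108 * 0.892 = 0.192672
Locus 2: 2 * 0.181 * 0.819 = 0.296478
Locus 3: 2 * 0.033 * 0.967 = 0.063822
Locus 4: 2 * 0.167 * 0.833 = 0.278222
Locus 5: 2 * 0.155 * 0.845 = 0.26195
RMP = 2.657e-04

2.657e-04


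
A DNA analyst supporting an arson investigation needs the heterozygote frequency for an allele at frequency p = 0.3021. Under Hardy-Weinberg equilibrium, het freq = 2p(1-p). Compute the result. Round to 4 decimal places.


Hardy-Weinberg heterozygote frequency:
q = 1 - p = 1 - 0.3021 = 0.6979
2pq = 2 * 0.3021 * 0.6979 = 0.4217

0.4217


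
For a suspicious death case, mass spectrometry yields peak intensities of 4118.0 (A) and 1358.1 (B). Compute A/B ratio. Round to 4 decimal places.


Spectral peak ratio:
Peak A = 4118.0 counts
Peak B = 1358.1 counts
Ratio = 4118.0 / 1358.1 = 3.0322

3.0322


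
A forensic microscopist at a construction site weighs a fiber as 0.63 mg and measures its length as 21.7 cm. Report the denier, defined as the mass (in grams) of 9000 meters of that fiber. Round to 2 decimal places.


Denier calculation:
Mass in grams = 0.63 mg / 1000 = 0.00063 g
Length in meters = 21.7 cm / 100 = 0.217 m
Linear density = mass / length = 0.00063 / 0.217 = 0.00290323 g/m
Denier = (g/m) * 9000 = 0.00290323 * 9000 = 26.13

26.13


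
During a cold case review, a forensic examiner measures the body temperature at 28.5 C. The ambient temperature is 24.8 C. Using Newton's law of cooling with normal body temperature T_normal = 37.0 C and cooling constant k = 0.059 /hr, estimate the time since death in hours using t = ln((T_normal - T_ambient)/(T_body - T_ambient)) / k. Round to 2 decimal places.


Using Newton's law of cooling:
t = ln((T_normal - T_ambient) / (T_body - T_ambient)) / k
T_normal - T_ambient = 12.2
T_body - T_ambient = 3.7
Ratio = 3.297297
ln(ratio) = 1.193103
t = 1.193103 / 0.059 = 20.22 hours

20.22


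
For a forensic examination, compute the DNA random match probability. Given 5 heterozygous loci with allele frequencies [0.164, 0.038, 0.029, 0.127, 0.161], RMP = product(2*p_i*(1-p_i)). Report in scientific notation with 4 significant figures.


Computing RMP for 5 loci:
Locus 1: 2 * 0.164 * 0.836 = 0.274208
Locus 2: 2 * 0.038 * 0.962 = 0.073112
Locus 3: 2 * 0.029 * 0.971 = 0.056318
Locus 4: 2 * 0.127 * 0.873 = 0.221742
Locus 5: 2 * 0.161 * 0.839 = 0.270158
RMP = 6.764e-05

6.764e-05


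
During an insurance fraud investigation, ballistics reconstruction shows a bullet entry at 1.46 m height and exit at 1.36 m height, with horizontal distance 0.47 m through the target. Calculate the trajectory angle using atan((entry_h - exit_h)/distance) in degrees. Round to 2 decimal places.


Bullet trajectory angle:
Height difference = 1.46 - 1.36 = 0.1 m
angle = atan(0.1 / 0.47)
angle = atan(0.212766)
angle = 12.01 degrees

12.01


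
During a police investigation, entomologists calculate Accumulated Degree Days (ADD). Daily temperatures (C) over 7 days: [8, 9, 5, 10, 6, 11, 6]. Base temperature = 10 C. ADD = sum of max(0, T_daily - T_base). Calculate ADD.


Computing ADD day by day:
Day 1: max(0, 8 - 10) = 0
Day 2: max(0, 9 - 10) = 0
Day 3: max(0, 5 - 10) = 0
Day 4: max(0, 10 - 10) = 0
Day 5: max(0, 6 - 10) = 0
Day 6: max(0, 11 - 10) = 1
Day 7: max(0, 6 - 10) = 0
Total ADD = 1

1


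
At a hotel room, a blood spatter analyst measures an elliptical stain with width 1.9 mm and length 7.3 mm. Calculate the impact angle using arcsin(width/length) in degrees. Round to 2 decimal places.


Blood spatter impact angle calculation:
width / length = 1.9 / 7.3 = 0.260274
angle = arcsin(0.260274)
angle = 15.09 degrees

15.09


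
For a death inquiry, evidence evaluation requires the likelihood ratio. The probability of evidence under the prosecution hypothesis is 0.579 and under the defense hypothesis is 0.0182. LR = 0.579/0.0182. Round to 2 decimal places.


Likelihood ratio calculation:
LR = P(E|Hp) / P(E|Hd)
LR = 0.579 / 0.0182
LR = 31.81

31.81


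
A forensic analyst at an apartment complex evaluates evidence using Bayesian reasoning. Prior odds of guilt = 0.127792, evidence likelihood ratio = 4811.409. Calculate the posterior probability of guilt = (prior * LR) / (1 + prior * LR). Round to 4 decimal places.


Bayesian evidence evaluation:
Posterior odds = prior_odds * LR = 0.127792 * 4811.409 = 614.8596
Posterior probability = posterior_odds / (1 + posterior_odds)
= 614.8596 / (1 + 614.8596)
= 614.8596 / 615.8596
= 0.9984

0.9984


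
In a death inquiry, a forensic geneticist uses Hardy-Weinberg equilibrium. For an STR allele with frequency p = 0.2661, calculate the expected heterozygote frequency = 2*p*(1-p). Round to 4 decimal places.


Hardy-Weinberg heterozygote frequency:
q = 1 - p = 1 - 0.2661 = 0.7339
2pq = 2 * 0.2661 * 0.7339 = 0.3906

0.3906


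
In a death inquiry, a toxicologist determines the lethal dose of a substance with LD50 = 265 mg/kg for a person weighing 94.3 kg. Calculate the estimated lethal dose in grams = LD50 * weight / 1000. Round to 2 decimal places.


Lethal dose calculation:
Lethal dose = LD50 * body_weight / 1000
= 265 * 94.3 / 1000
= 24989.5 / 1000
= 24.99 g

24.99


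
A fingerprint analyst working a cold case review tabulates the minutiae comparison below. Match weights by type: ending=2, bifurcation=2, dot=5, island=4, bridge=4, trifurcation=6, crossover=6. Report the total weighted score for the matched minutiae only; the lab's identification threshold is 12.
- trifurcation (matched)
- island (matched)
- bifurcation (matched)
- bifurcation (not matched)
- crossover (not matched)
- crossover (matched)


Weighted minutiae match score:
  trifurcation: matched, +6 (running total 6)
  island: matched, +4 (running total 10)
  bifurcation: matched, +2 (running total 12)
  bifurcation: not matched, +0
  crossover: not matched, +0
  crossover: matched, +6 (running total 18)
Total score = 18
Threshold = 12; verdict = identification

18


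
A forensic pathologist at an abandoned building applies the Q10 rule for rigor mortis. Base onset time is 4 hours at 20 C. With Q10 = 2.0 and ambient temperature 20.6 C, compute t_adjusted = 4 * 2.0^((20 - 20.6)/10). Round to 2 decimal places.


Rigor mortis time adjustment:
Exponent = (T_ref - T_actual) / 10 = (20 - 20.6) / 10 = -0.06
Q10 factor = 2.0^-0.06 = 0.95926
t_adjusted = 4 * 0.95926 = 3.84 hours

3.84


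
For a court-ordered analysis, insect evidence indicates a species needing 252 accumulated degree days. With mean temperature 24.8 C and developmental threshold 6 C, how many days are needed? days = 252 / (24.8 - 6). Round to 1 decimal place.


Insect development time:
Effective temperature = avg_temp - T_base = 24.8 - 6 = 18.8 C
Days = ADD / effective_temp = 252 / 18.8 = 13.4 days

13.4


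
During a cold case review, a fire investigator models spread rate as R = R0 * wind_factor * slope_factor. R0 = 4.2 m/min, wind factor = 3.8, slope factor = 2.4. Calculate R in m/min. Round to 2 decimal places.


Fire spread rate calculation:
R = R0 * wind_factor * slope_factor
= 4.2 * 3.8 * 2.4
= 15.96 * 2.4
= 38.30 m/min

38.30


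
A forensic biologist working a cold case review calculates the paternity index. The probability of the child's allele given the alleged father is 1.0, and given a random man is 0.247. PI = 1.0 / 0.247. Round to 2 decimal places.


Paternity Index calculation:
PI = P(allele|father) / P(allele|random)
PI = 1.0 / 0.247
PI = 4.05

4.05


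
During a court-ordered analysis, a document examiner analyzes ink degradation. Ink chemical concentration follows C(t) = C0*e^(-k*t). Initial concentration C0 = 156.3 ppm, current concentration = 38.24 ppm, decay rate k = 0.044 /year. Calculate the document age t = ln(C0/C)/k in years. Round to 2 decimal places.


Document age estimation:
C0/C = 156.3 / 38.24 = 4.087343
ln(C0/C) = 1.407895
t = 1.407895 / 0.044 = 32.00 years

32.00


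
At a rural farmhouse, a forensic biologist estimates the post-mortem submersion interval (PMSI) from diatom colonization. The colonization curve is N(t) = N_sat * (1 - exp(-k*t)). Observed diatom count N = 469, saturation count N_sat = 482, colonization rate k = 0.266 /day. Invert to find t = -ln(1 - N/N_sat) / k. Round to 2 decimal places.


PMSI from diatom colonization curve:
N / N_sat = 469 / 482 = 0.973029
1 - N/N_sat = 0.026971
ln(1 - N/N_sat) = -3.612993
t = -ln(1 - N/N_sat) / k = -(-3.612993) / 0.266 = 13.58 days

13.58


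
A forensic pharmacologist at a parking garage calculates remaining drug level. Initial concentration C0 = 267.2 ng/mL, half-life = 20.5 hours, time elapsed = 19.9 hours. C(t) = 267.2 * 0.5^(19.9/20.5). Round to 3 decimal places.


Drug concentration decay:
Number of half-lives = t / t_half = 19.9 / 20.5 = 0.970732
Decay factor = 0.5^0.970732 = 0.51024711
C(t) = 267.2 * 0.51024711 = 136.338 ng/mL

136.338


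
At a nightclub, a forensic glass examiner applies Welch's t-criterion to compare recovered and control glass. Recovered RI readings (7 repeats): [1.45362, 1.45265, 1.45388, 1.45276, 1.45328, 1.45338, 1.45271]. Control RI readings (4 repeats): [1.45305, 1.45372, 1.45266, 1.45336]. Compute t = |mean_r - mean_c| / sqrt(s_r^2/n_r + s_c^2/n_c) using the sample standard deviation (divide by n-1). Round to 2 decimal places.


Welch's t-criterion for glass RI comparison:
Recovered mean = sum / n_r = 10.17228 / 7 = 1.4531829
Control mean = sum / n_c = 5.81279 / 4 = 1.4531975
Recovered sample variance s_r^2 = 2.3529e-07
Control sample variance s_c^2 = 2.03358e-07
Welch SE (unpooled) = sqrt(s_r^2/n_r + s_c^2/n_c) = sqrt(3.36129e-08 + 5.08396e-08) = sqrt(8.44525e-08) = 0.000290607
|mean_r - mean_c| = 1.46429e-05
t = 1.46429e-05 / 0.000290607 = 0.05

0.05
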